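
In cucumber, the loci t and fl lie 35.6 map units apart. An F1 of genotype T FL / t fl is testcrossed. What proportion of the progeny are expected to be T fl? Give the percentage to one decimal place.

17.8%

A map distance of 35.6 map units corresponds to a recombination frequency of 0.356.
The F1 is T FL / t fl, so T fl is a recombinant gamete class with expected frequency r/2 = 0.356/2 = 0.1780.
That is 0.1780 = 17.8% of the progeny.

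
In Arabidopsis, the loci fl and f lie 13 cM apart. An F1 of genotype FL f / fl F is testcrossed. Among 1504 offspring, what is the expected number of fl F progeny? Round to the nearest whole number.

654

A map distance of 13 cM corresponds to a recombination frequency of 0.130.
The F1 is FL f / fl F, so fl F is a parental gamete class with expected frequency (1 − r)/2 = 0.870/2 = 0.4350.
Expected number = 0.4350 × 1504 = 654.24 ≈ 654.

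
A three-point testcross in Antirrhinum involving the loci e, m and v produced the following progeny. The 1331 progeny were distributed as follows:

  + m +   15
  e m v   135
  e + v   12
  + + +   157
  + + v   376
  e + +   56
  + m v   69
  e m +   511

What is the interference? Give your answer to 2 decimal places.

0.26

The two most frequent reciprocal classes, + + v and e m +, are the parental types, so the F1 was + + v / e m +.
The two rarest classes, e + v and + m +, are the double crossovers. Comparing them with the parentals, only the e allele has switched, so e is the middle locus and the order is v – e – m.
v–e: (292 + 27)/1331 = 0.2397; e–m: (125 + 27)/1331 = 0.1142.
Expected DCO frequency = 0.2397 × 0.1142 ≈ 0.02737; observed = 27/1331 ≈ 0.02029.
Coefficient of coincidence = 0.02029/0.02737 ≈ 0.74; interference = 1 − 0.74 = 0.26.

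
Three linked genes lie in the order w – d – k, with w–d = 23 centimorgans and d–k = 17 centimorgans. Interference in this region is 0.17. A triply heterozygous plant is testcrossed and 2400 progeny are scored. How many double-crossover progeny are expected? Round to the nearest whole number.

78

Map distances give recombination frequencies of 0.230 and 0.170 for the two intervals.
With interference 0.17 (so coincidence = 0.83), expected double-crossover frequency = 0.230 × 0.170 × 0.83 = 0.03245.
Expected number = 0.03245 × 2400 = 77.89 ≈ 78.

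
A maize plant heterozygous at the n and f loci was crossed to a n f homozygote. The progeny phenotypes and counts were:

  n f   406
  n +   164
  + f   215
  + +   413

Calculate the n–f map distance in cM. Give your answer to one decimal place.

31.6 cM

The two most frequent classes, + + (413) and n f (406), are the parental types, so the F1 was + + / n f.
The recombinant classes are + f and n +: 215 + 164 = 379.
Recombination frequency = 379/1198 = 0.3164 ≈ 31.6%, i.e. 31.6 cM.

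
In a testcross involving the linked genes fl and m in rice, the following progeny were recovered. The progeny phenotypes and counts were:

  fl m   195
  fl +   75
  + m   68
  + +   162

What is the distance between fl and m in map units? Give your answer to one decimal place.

28.6 map units

The two most frequent classes, + + (162) and fl m (195), are the parental types, so the F1 was + + / fl m.
The recombinant classes are + m and fl +: 68 + 75 = 143.
Recombination frequency = 143/500 = 0.2860 ≈ 28.6%, i.e. 28.6 map units.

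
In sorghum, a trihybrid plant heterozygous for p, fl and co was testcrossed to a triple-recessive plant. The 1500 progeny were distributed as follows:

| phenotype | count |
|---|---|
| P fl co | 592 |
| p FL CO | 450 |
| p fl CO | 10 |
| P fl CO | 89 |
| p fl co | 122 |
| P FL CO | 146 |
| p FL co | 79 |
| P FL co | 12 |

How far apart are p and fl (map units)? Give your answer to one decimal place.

The two most frequent reciprocal classes, p FL CO and P fl co, are the parental types, so the F1 was p FL CO / P fl co.
The two rarest classes, p fl CO and P FL co, are the double crossovers. Comparing them with the parentals, only the fl allele has switched, so fl is the middle locus and the order is p – fl – co.
Crossovers in the p–fl interval produce the single-crossover classes P FL CO and p fl co (146 + 122 = 268) plus the double crossovers (22).
RF(p–fl) = (268 + 22) / 1500 = 290/1500 = 0.1933 → 19.3 map units.

19.3 map units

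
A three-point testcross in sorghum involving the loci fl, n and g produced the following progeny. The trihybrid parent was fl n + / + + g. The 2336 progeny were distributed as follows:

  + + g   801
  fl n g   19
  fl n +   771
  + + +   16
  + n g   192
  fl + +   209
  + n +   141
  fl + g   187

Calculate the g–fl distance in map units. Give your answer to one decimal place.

15.5 map units

The two rarest classes, fl n g and + + +, are the double crossovers. Comparing them with the parentals, only the g allele has switched, so g is the middle locus and the order is n – g – fl.
Crossovers in the g–fl interval produce the single-crossover classes + n + and fl + g (141 + 187 = 328) plus the double crossovers (35).
RF(g–fl) = (328 + 35) / 2336 = 363/2336 = 0.1554 → 15.5 map units.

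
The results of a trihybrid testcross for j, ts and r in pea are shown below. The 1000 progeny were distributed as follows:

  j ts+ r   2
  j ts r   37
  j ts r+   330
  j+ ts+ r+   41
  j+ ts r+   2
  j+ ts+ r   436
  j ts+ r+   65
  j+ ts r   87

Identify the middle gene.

j

The two most frequent reciprocal classes, j+ ts+ r and j ts r+, are the parental types, so the F1 was j+ ts+ r / j ts r+.
The two rarest classes, j ts+ r and j+ ts r+, are the double crossovers. Comparing them with the parentals, only the j allele has switched, so j is the middle locus and the order is ts – j – r.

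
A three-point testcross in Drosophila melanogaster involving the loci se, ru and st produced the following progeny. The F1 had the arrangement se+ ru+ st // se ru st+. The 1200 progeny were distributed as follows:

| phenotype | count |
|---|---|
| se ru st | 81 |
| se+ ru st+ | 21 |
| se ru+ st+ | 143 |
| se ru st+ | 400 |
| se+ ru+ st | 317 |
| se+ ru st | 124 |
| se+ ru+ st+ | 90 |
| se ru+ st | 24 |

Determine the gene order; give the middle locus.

se

The two rarest classes, se ru+ st and se+ ru st+, are the double crossovers. Comparing them with the parentals, only the se allele has switched, so se is the middle locus and the order is ru – se – st.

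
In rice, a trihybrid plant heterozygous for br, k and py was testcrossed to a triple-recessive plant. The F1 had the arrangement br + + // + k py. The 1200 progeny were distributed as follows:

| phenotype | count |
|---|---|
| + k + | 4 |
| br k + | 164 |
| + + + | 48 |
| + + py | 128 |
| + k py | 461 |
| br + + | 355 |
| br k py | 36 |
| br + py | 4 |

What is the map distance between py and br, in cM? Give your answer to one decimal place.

7.7 cM

The two rarest classes, br + py and + k +, are the double crossovers. Comparing them with the parentals, only the py allele has switched, so py is the middle locus and the order is br – py – k.
Crossovers in the br–py interval produce the single-crossover classes + + + and br k py (48 + 36 = 84) plus the double crossovers (8).
RF(br–py) = (84 + 8) / 1200 = 92/1200 = 0.0767 → 7.7 cM.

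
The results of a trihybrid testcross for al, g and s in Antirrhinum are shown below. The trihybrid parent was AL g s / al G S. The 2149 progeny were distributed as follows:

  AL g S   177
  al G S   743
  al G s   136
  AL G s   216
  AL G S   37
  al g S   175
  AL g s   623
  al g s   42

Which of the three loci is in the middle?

al

The two rarest classes, al g s and AL G S, are the double crossovers. Comparing them with the parentals, only the al allele has switched, so al is the middle locus and the order is s – al – g.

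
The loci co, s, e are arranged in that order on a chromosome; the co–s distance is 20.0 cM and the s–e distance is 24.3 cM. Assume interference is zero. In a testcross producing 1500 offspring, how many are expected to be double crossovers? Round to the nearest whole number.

73

Map distances give recombination frequencies of 0.200 and 0.243 for the two intervals.
With no interference, expected double-crossover frequency = 0.200 × 0.243 = 0.04860.
Expected number = 0.04860 × 1500 = 72.90 ≈ 73.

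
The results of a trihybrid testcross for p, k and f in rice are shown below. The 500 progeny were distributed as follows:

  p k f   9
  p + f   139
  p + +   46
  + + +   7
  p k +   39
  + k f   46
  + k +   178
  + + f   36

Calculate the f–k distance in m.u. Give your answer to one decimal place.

The two most frequent reciprocal classes, p + f and + k +, are the parental types, so the F1 was p + f / + k +.
The two rarest classes, p k f and + + +, are the double crossovers. Comparing them with the parentals, only the k allele has switched, so k is the middle locus and the order is p – k – f.
Crossovers in the k–f interval produce the single-crossover classes p + + and + k f (46 + 46 = 92) plus the double crossovers (16).
RF(k–f) = (92 + 16) / 500 = 108/500 = 0.2160 → 21.6 m.u.

21.6 m.u.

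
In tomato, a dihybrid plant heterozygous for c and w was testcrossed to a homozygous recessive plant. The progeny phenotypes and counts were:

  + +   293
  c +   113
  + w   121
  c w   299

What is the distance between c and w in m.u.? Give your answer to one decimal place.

28.3 m.u.

The two most frequent classes, + + (293) and c w (299), are the parental types, so the F1 was + + / c w.
The recombinant classes are + w and c +: 121 + 113 = 234.
Recombination frequency = 234/826 = 0.2833 ≈ 28.3%, i.e. 28.3 m.u.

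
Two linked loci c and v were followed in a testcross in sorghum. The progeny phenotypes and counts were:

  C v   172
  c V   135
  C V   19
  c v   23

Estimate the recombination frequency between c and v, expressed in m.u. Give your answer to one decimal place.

12.0 m.u.

The two most frequent classes, C v (172) and c V (135), are the parental types, so the F1 was C v / c V.
The recombinant classes are C V and c v: 19 + 23 = 42.
Recombination frequency = 42/349 = 0.1203 ≈ 12.0%, i.e. 12.0 m.u.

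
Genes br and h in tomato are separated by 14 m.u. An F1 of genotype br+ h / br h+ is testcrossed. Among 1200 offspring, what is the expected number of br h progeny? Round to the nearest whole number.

A map distance of 14 m.u. corresponds to a recombination frequency of 0.140.
The F1 is br+ h / br h+, so br h is a recombinant gamete class with expected frequency r/2 = 0.140/2 = 0.0700.
Expected number = 0.0700 × 1200 = 84.00 ≈ 84.

84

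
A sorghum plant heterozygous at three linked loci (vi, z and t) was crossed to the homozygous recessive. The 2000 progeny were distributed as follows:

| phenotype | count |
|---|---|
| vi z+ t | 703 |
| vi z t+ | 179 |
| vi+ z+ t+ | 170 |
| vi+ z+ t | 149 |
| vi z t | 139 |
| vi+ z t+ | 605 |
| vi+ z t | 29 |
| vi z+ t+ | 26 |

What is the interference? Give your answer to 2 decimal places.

0.21

The two most frequent reciprocal classes, vi+ z t+ and vi z+ t, are the parental types, so the F1 was vi+ z t+ / vi z+ t.
The two rarest classes, vi+ z t and vi z+ t+, are the double crossovers. Comparing them with the parentals, only the t allele has switched, so t is the middle locus and the order is vi – t – z.
vi–t: (328 + 55)/2000 = 0.1915; t–z: (309 + 55)/2000 = 0.1820.
Expected DCO frequency = 0.1915 × 0.1820 ≈ 0.03485; observed = 55/2000 ≈ 0.02750.
Coefficient of coincidence = 0.02750/0.03485 ≈ 0.79; interference = 1 − 0.79 = 0.21.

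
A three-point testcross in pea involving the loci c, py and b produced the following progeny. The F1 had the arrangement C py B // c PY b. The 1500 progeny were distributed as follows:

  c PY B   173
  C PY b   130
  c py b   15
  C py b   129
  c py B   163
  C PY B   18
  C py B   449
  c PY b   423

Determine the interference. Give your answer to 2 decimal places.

0.55

The two rarest classes, C PY B and c py b, are the double crossovers. Comparing them with the parentals, only the py allele has switched, so py is the middle locus and the order is b – py – c.
b–py: (302 + 33)/1500 = 0.2233; py–c: (293 + 33)/1500 = 0.2173.
Expected DCO frequency = 0.2233 × 0.2173 ≈ 0.04852; observed = 33/1500 ≈ 0.02200.
Coefficient of coincidence = 0.02200/0.04852 ≈ 0.45; interference = 1 − 0.45 = 0.55.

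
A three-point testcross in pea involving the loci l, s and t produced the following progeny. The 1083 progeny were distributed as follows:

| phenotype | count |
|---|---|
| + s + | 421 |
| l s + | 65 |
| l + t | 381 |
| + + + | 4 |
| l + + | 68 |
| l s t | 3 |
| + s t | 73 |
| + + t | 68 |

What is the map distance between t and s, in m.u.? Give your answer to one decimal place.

13.7 m.u.

The two most frequent reciprocal classes, l + t and + s +, are the parental types, so the F1 was l + t / + s +.
The two rarest classes, l s t and + + +, are the double crossovers. Comparing them with the parentals, only the s allele has switched, so s is the middle locus and the order is l – s – t.
Crossovers in the s–t interval produce the single-crossover classes l + + and + s t (68 + 73 = 141) plus the double crossovers (7).
RF(s–t) = (141 + 7) / 1083 = 148/1083 = 0.1367 → 13.7 m.u.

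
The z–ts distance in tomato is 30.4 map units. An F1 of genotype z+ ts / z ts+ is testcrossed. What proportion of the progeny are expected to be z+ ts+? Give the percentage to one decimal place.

15.2%

A map distance of 30.4 map units corresponds to a recombination frequency of 0.304.
The F1 is z+ ts / z ts+, so z+ ts+ is a recombinant gamete class with expected frequency r/2 = 0.304/2 = 0.1520.
That is 0.1520 = 15.2% of the progeny.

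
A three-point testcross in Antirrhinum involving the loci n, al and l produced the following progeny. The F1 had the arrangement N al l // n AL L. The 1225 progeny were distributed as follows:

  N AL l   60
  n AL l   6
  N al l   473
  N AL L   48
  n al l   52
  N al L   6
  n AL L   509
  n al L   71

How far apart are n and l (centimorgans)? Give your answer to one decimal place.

The two rarest classes, N al L and n AL l, are the double crossovers. Comparing them with the parentals, only the l allele has switched, so l is the middle locus and the order is n – l – al.
Crossovers in the n–l interval produce the single-crossover classes n al l and N AL L (52 + 48 = 100) plus the double crossovers (12).
RF(n–l) = (100 + 12) / 1225 = 112/1225 = 0.0914 → 9.1 centimorgans.

9.1 centimorgans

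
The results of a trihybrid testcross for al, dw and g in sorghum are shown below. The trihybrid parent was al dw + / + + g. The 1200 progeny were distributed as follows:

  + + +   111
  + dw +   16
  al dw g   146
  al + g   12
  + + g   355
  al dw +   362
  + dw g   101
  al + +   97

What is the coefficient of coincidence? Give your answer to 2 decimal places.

The two rarest classes, + dw + and al + g, are the double crossovers. Comparing them with the parentals, only the al allele has switched, so al is the middle locus and the order is g – al – dw.
g–al: (257 + 28)/1200 = 0.2375; al–dw: (198 + 28)/1200 = 0.1883.
Expected DCO frequency = 0.2375 × 0.1883 ≈ 0.04472; observed = 28/1200 ≈ 0.02333.
Coefficient of coincidence = 0.02333/0.04472 ≈ 0.52.

0.52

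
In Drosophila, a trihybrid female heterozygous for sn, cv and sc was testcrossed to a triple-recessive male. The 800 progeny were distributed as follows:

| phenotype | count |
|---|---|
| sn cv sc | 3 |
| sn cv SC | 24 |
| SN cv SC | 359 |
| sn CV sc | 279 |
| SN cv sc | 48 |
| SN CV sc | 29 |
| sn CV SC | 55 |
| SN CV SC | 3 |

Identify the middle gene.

The two most frequent reciprocal classes, SN cv SC and sn CV sc, are the parental types, so the F1 was SN cv SC / sn CV sc.
The two rarest classes, SN CV SC and sn cv sc, are the double crossovers. Comparing them with the parentals, only the cv allele has switched, so cv is the middle locus and the order is sn – cv – sc.

cv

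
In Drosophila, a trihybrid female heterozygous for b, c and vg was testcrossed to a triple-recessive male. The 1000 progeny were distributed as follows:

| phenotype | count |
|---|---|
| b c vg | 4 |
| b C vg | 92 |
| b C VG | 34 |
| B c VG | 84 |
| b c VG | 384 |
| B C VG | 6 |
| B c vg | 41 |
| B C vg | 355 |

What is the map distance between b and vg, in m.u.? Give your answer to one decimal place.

18.6 m.u.

The two most frequent reciprocal classes, b c VG and B C vg, are the parental types, so the F1 was b c VG / B C vg.
The two rarest classes, b c vg and B C VG, are the double crossovers. Comparing them with the parentals, only the vg allele has switched, so vg is the middle locus and the order is b – vg – c.
Crossovers in the b–vg interval produce the single-crossover classes B c VG and b C vg (84 + 92 = 176) plus the double crossovers (10).
RF(b–vg) = (176 + 10) / 1000 = 186/1000 = 0.1860 → 18.6 m.u.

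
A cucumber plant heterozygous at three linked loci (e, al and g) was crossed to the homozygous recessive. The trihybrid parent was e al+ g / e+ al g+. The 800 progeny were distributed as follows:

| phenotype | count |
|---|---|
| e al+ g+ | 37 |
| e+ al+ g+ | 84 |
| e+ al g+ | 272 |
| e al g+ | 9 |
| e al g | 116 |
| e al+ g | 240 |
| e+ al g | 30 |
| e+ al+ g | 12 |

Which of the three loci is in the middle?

e

The two rarest classes, e+ al+ g and e al g+, are the double crossovers. Comparing them with the parentals, only the e allele has switched, so e is the middle locus and the order is al – e – g.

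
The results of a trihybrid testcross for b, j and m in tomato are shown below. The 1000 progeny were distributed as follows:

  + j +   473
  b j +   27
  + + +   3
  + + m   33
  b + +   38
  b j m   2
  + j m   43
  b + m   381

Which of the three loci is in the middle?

j

The two most frequent reciprocal classes, + j + and b + m, are the parental types, so the F1 was + j + / b + m.
The two rarest classes, + + + and b j m, are the double crossovers. Comparing them with the parentals, only the j allele has switched, so j is the middle locus and the order is b – j – m.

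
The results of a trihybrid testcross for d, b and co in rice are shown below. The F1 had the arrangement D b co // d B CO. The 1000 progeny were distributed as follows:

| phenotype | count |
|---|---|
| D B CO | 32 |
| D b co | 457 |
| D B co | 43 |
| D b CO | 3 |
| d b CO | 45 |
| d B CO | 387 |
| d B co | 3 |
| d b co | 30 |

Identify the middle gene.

The two rarest classes, D b CO and d B co, are the double crossovers. Comparing them with the parentals, only the co allele has switched, so co is the middle locus and the order is d – co – b.

co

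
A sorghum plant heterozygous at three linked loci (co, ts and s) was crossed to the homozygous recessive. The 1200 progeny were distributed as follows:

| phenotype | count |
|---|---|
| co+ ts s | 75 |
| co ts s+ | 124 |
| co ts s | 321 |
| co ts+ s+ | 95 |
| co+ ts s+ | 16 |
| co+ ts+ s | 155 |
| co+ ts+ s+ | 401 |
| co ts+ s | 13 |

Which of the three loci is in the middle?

ts

The two most frequent reciprocal classes, co ts s and co+ ts+ s+, are the parental types, so the F1 was co ts s / co+ ts+ s+.
The two rarest classes, co ts+ s and co+ ts s+, are the double crossovers. Comparing them with the parentals, only the ts allele has switched, so ts is the middle locus and the order is s – ts – co.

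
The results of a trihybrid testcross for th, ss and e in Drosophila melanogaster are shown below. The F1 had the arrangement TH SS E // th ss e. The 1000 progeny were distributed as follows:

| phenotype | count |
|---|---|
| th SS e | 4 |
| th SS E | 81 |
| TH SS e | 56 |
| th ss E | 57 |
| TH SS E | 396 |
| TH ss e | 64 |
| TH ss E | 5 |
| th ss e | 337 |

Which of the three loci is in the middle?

The two rarest classes, TH ss E and th SS e, are the double crossovers. Comparing them with the parentals, only the ss allele has switched, so ss is the middle locus and the order is e – ss – th.

ss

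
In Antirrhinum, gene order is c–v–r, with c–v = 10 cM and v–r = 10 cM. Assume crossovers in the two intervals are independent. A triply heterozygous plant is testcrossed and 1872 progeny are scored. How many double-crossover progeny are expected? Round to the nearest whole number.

Map distances give recombination frequencies of 0.100 and 0.100 for the two intervals.
With no interference, expected double-crossover frequency = 0.100 × 0.100 = 0.01000.
Expected number = 0.01000 × 1872 = 18.72 ≈ 19.

19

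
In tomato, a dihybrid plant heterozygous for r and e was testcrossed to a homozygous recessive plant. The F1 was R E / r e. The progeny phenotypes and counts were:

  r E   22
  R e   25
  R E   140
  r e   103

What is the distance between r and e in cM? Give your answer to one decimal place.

The recombinant classes are R e and r E: 25 + 22 = 47.
Recombination frequency = 47/290 = 0.1621 ≈ 16.2%, i.e. 16.2 cM.

16.2 cM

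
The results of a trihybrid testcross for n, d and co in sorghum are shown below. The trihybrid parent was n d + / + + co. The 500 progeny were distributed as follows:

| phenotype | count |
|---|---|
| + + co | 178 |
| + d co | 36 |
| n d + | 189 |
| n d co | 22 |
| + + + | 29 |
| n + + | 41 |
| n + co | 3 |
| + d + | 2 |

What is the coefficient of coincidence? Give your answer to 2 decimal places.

0.54

The two rarest classes, + d + and n + co, are the double crossovers. Comparing them with the parentals, only the n allele has switched, so n is the middle locus and the order is co – n – d.
co–n: (51 + 5)/500 = 0.1120; n–d: (77 + 5)/500 = 0.1640.
Expected DCO frequency = 0.1120 × 0.1640 ≈ 0.01837; observed = 5/500 ≈ 0.01000.
Coefficient of coincidence = 0.01000/0.01837 ≈ 0.54.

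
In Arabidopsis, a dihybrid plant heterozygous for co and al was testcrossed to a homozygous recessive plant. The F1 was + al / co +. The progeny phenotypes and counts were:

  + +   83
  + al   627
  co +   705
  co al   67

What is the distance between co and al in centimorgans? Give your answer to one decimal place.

10.1 centimorgans

The recombinant classes are + + and co al: 83 + 67 = 150.
Recombination frequency = 150/1482 = 0.1012 ≈ 10.1%, i.e. 10.1 centimorgans.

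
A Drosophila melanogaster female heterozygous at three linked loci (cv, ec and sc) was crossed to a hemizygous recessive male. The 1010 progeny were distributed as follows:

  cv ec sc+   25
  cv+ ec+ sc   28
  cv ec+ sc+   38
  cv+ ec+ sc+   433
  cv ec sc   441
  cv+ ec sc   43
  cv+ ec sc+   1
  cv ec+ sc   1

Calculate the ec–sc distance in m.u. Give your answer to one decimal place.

5.4 m.u.

The two most frequent reciprocal classes, cv ec sc and cv+ ec+ sc+, are the parental types, so the F1 was cv ec sc / cv+ ec+ sc+.
The two rarest classes, cv ec+ sc and cv+ ec sc+, are the double crossovers. Comparing them with the parentals, only the ec allele has switched, so ec is the middle locus and the order is sc – ec – cv.
Crossovers in the sc–ec interval produce the single-crossover classes cv ec sc+ and cv+ ec+ sc (25 + 28 = 53) plus the double crossovers (2).
RF(sc–ec) = (53 + 2) / 1010 = 55/1010 = 0.0545 → 5.4 m.u.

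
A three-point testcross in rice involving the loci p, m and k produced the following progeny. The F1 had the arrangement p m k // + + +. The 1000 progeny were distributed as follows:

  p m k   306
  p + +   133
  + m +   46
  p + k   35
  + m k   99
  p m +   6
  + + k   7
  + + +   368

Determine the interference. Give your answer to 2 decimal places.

0.44

The two rarest classes, p m + and + + k, are the double crossovers. Comparing them with the parentals, only the k allele has switched, so k is the middle locus and the order is p – k – m.
p–k: (232 + 13)/1000 = 0.2450; k–m: (81 + 13)/1000 = 0.0940.
Expected DCO frequency = 0.2450 × 0.0940 ≈ 0.02303; observed = 13/1000 ≈ 0.01300.
Coefficient of coincidence = 0.01300/0.02303 ≈ 0.56; interference = 1 − 0.56 = 0.44.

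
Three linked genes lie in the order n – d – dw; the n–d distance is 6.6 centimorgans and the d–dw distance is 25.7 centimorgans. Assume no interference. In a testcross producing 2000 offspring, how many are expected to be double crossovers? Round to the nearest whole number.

Map distances give recombination frequencies of 0.066 and 0.257 for the two intervals.
With no interference, expected double-crossover frequency = 0.066 × 0.257 = 0.01696.
Expected number = 0.01696 × 2000 = 33.92 ≈ 34.

34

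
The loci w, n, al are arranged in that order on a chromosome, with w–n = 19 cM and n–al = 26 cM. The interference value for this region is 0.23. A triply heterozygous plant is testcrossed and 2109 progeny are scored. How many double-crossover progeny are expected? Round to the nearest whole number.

80

Map distances give recombination frequencies of 0.190 and 0.260 for the two intervals.
With interference 0.23 (so coincidence = 0.77), expected double-crossover frequency = 0.190 × 0.260 × 0.77 = 0.03804.
Expected number = 0.03804 × 2109 = 80.22 ≈ 80.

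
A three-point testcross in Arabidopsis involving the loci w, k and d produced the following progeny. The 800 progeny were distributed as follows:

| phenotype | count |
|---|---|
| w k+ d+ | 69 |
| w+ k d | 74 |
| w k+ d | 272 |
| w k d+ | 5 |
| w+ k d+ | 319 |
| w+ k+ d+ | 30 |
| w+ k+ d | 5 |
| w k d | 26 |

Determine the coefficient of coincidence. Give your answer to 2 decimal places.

0.79

The two most frequent reciprocal classes, w k+ d and w+ k d+, are the parental types, so the F1 was w k+ d / w+ k d+.
The two rarest classes, w+ k+ d and w k d+, are the double crossovers. Comparing them with the parentals, only the w allele has switched, so w is the middle locus and the order is d – w – k.
d–w: (143 + 10)/800 = 0.1913; w–k: (56 + 10)/800 = 0.0825.
Expected DCO frequency = 0.1913 × 0.0825 ≈ 0.01578; observed = 10/800 ≈ 0.01250.
Coefficient of coincidence = 0.01250/0.01578 ≈ 0.79.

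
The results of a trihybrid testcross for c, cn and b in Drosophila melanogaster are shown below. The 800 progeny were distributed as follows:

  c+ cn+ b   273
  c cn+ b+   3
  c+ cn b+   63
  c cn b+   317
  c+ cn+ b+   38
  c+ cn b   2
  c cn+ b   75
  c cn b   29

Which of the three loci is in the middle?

The two most frequent reciprocal classes, c+ cn+ b and c cn b+, are the parental types, so the F1 was c+ cn+ b / c cn b+.
The two rarest classes, c+ cn b and c cn+ b+, are the double crossovers. Comparing them with the parentals, only the cn allele has switched, so cn is the middle locus and the order is c – cn – b.

cn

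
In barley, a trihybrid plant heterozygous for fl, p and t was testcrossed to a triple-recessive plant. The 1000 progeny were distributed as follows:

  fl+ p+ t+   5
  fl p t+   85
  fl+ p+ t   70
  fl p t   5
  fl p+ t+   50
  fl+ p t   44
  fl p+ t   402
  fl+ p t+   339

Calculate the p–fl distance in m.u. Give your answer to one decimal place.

The two most frequent reciprocal classes, fl+ p t+ and fl p+ t, are the parental types, so the F1 was fl+ p t+ / fl p+ t.
The two rarest classes, fl+ p+ t+ and fl p t, are the double crossovers. Comparing them with the parentals, only the p allele has switched, so p is the middle locus and the order is t – p – fl.
Crossovers in the p–fl interval produce the single-crossover classes fl p t+ and fl+ p+ t (85 + 70 = 155) plus the double crossovers (10).
RF(p–fl) = (155 + 10) / 1000 = 165/1000 = 0.1650 → 16.5 m.u.

16.5 m.u.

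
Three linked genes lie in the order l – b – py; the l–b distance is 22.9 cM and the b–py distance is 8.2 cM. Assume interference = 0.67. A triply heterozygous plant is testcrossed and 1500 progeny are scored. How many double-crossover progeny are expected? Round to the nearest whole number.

Map distances give recombination frequencies of 0.229 and 0.082 for the two intervals.
With interference 0.67 (so coincidence = 0.33), expected double-crossover frequency = 0.229 × 0.082 × 0.33 = 0.00620.
Expected number = 0.00620 × 1500 = 9.30 ≈ 9.

9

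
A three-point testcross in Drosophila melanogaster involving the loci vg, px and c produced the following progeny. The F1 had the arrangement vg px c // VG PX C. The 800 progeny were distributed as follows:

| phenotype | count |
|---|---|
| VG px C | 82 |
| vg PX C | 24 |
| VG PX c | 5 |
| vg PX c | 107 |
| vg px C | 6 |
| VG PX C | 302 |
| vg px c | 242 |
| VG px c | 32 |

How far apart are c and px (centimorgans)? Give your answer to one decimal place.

25.0 centimorgans

The two rarest classes, vg px C and VG PX c, are the double crossovers. Comparing them with the parentals, only the c allele has switched, so c is the middle locus and the order is vg – c – px.
Crossovers in the c–px interval produce the single-crossover classes vg PX c and VG px C (107 + 82 = 189) plus the double crossovers (11).
RF(c–px) = (189 + 11) / 800 = 200/800 = 0.2500 → 25.0 centimorgans.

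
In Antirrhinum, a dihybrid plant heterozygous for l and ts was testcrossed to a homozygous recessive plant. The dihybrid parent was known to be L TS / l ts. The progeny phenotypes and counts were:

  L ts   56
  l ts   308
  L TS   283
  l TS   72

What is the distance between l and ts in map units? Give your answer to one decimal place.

17.8 map units

The recombinant classes are L ts and l TS: 56 + 72 = 128.
Recombination frequency = 128/719 = 0.1780 ≈ 17.8%, i.e. 17.8 map units.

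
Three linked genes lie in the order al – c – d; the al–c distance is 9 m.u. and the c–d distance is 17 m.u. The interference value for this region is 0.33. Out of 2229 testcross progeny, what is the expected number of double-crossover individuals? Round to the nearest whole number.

23

Map distances give recombination frequencies of 0.090 and 0.170 for the two intervals.
With interference 0.33 (so coincidence = 0.67), expected double-crossover frequency = 0.090 × 0.170 × 0.67 = 0.01025.
Expected number = 0.01025 × 2229 = 22.85 ≈ 23.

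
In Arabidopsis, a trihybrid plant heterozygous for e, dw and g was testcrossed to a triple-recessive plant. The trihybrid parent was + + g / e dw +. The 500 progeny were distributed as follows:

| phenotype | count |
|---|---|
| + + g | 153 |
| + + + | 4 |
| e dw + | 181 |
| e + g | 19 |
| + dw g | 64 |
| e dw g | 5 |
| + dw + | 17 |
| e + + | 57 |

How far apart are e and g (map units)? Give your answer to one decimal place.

The two rarest classes, + + + and e dw g, are the double crossovers. Comparing them with the parentals, only the g allele has switched, so g is the middle locus and the order is dw – g – e.
Crossovers in the g–e interval produce the single-crossover classes e + g and + dw + (19 + 17 = 36) plus the double crossovers (9).
RF(g–e) = (36 + 9) / 500 = 45/500 = 0.0900 → 9.0 map units.

9.0 map units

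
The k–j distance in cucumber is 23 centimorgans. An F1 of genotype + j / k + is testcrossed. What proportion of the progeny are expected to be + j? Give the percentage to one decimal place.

38.5%

A map distance of 23 centimorgans corresponds to a recombination frequency of 0.230.
The F1 is + j / k +, so + j is a parental gamete class with expected frequency (1 − r)/2 = 0.770/2 = 0.3850.
That is 0.3850 = 38.5% of the progeny.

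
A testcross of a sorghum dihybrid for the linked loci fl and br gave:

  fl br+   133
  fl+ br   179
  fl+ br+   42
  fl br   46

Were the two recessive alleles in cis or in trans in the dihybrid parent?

trans

The two most frequent classes are fl+ br (179) and fl br+ (133); these are the parental (non-recombinant) types.
So the F1 carried fl+ br on one chromosome and fl br+ on the other — the recessive alleles are on opposite chromosomes (trans / repulsion).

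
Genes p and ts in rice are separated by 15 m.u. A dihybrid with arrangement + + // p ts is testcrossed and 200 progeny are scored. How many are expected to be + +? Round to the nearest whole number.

85

A map distance of 15 m.u. corresponds to a recombination frequency of 0.150.
The F1 is + + / p ts, so + + is a parental gamete class with expected frequency (1 − r)/2 = 0.850/2 = 0.4250.
Expected number = 0.4250 × 200 = 85.00 ≈ 85.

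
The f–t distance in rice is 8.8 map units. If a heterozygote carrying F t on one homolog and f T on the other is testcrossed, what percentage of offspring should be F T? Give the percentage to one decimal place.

4.4%

A map distance of 8.8 map units corresponds to a recombination frequency of 0.088.
The F1 is F t / f T, so F T is a recombinant gamete class with expected frequency r/2 = 0.088/2 = 0.0440.
That is 0.0440 = 4.4% of the progeny.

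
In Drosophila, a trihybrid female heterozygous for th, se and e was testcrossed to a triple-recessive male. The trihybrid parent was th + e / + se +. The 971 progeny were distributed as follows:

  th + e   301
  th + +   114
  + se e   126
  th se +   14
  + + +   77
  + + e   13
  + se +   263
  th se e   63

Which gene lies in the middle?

The two rarest classes, + + e and th se +, are the double crossovers. Comparing them with the parentals, only the th allele has switched, so th is the middle locus and the order is se – th – e.

th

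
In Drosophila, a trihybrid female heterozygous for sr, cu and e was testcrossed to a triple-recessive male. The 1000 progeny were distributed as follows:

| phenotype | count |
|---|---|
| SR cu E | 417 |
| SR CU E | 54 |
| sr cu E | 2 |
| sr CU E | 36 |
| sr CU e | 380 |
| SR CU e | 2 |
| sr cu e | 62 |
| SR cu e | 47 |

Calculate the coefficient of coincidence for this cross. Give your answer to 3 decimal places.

0.383

The two most frequent reciprocal classes, sr CU e and SR cu E, are the parental types, so the F1 was sr CU e / SR cu E.
The two rarest classes, SR CU e and sr cu E, are the double crossovers. Comparing them with the parentals, only the sr allele has switched, so sr is the middle locus and the order is cu – sr – e.
cu–sr: (116 + 4)/1000 = 0.1200; sr–e: (83 + 4)/1000 = 0.0870.
Expected DCO frequency = 0.1200 × 0.0870 ≈ 0.01044; observed = 4/1000 ≈ 0.00400.
Coefficient of coincidence = 0.00400/0.01044 ≈ 0.383.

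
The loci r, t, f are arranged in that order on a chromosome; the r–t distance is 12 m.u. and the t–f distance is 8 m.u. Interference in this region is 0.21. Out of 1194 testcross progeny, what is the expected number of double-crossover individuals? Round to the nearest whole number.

Map distances give recombination frequencies of 0.120 and 0.080 for the two intervals.
With interference 0.21 (so coincidence = 0.79), expected double-crossover frequency = 0.120 × 0.080 × 0.79 = 0.00758.
Expected number = 0.00758 × 1194 = 9.06 ≈ 9.

9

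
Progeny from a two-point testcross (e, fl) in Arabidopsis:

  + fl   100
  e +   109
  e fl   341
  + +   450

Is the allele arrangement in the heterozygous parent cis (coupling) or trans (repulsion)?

cis

The two most frequent classes are + + (450) and e fl (341); these are the parental (non-recombinant) types.
So the F1 carried + + on one chromosome and e fl on the other — the recessive alleles are on the same chromosome (cis / coupling).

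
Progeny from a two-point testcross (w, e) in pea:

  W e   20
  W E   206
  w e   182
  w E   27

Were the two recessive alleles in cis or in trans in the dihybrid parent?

The two most frequent classes are W E (206) and w e (182); these are the parental (non-recombinant) types.
So the F1 carried W E on one chromosome and w e on the other — the recessive alleles are on the same chromosome (cis / coupling).

cis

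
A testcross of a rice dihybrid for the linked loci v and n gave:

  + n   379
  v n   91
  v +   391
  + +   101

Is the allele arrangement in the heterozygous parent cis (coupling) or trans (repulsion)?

trans

The two most frequent classes are + n (379) and v + (391); these are the parental (non-recombinant) types.
So the F1 carried + n on one chromosome and v + on the other — the recessive alleles are on opposite chromosomes (trans / repulsion).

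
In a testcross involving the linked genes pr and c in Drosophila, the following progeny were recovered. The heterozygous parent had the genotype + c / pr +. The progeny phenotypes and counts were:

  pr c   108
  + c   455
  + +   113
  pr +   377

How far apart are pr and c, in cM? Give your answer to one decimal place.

The recombinant classes are + + and pr c: 113 + 108 = 221.
Recombination frequency = 221/1053 = 0.2099 ≈ 21.0%, i.e. 21.0 cM.

21.0 cM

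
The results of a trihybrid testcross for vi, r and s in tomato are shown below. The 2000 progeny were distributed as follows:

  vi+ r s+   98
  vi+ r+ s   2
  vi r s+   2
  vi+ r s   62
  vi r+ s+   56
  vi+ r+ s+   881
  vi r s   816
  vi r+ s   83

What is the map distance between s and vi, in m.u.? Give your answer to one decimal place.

The two most frequent reciprocal classes, vi r s and vi+ r+ s+, are the parental types, so the F1 was vi r s / vi+ r+ s+.
The two rarest classes, vi r s+ and vi+ r+ s, are the double crossovers. Comparing them with the parentals, only the s allele has switched, so s is the middle locus and the order is vi – s – r.
Crossovers in the vi–s interval produce the single-crossover classes vi+ r s and vi r+ s+ (62 + 56 = 118) plus the double crossovers (4).
RF(vi–s) = (118 + 4) / 2000 = 122/2000 = 0.0610 → 6.1 m.u.

6.1 m.u.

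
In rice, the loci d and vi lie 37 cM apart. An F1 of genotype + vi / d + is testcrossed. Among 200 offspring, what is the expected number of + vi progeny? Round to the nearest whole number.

A map distance of 37 cM corresponds to a recombination frequency of 0.370.
The F1 is + vi / d +, so + vi is a parental gamete class with expected frequency (1 − r)/2 = 0.630/2 = 0.3150.
Expected number = 0.3150 × 200 = 63.00 ≈ 63.

63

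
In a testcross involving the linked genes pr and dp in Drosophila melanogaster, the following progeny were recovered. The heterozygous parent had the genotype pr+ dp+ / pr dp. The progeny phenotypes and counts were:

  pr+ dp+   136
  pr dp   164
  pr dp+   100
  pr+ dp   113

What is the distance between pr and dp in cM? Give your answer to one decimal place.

41.5 cM

The recombinant classes are pr+ dp and pr dp+: 113 + 100 = 213.
Recombination frequency = 213/513 = 0.4152 ≈ 41.5%, i.e. 41.5 cM.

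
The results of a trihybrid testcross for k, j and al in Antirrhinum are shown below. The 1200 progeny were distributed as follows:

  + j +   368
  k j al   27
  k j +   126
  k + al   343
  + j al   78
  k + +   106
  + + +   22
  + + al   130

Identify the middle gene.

j

The two most frequent reciprocal classes, k + al and + j +, are the parental types, so the F1 was k + al / + j +.
The two rarest classes, k j al and + + +, are the double crossovers. Comparing them with the parentals, only the j allele has switched, so j is the middle locus and the order is k – j – al.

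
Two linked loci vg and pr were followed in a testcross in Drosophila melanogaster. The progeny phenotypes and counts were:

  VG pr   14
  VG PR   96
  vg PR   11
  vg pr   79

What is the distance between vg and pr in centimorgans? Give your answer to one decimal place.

The two most frequent classes, VG PR (96) and vg pr (79), are the parental types, so the F1 was VG PR / vg pr.
The recombinant classes are VG pr and vg PR: 14 + 11 = 25.
Recombination frequency = 25/200 = 0.1250 ≈ 12.5%, i.e. 12.5 centimorgans.

12.5 centimorgans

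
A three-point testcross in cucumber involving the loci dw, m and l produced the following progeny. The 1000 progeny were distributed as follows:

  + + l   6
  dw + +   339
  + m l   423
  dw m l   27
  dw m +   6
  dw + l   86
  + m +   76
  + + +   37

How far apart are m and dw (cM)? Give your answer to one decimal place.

7.6 cM

The two most frequent reciprocal classes, dw + + and + m l, are the parental types, so the F1 was dw + + / + m l.
The two rarest classes, dw m + and + + l, are the double crossovers. Comparing them with the parentals, only the m allele has switched, so m is the middle locus and the order is dw – m – l.
Crossovers in the dw–m interval produce the single-crossover classes + + + and dw m l (37 + 27 = 64) plus the double crossovers (12).
RF(dw–m) = (64 + 12) / 1000 = 76/1000 = 0.0760 → 7.6 cM.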